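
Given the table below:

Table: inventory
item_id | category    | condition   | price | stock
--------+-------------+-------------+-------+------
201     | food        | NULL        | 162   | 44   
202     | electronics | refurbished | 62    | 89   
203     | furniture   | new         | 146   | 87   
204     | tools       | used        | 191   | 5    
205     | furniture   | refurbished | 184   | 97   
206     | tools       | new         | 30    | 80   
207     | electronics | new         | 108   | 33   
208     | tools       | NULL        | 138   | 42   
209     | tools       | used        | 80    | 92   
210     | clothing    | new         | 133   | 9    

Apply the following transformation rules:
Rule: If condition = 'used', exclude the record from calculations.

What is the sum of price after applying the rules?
963

Step 1: Identify records where condition = 'used'
Step 2: The excluded records sum to 271
Step 3: Original total price = 1234
Step 4: Remaining total = 1234 - 271 = 963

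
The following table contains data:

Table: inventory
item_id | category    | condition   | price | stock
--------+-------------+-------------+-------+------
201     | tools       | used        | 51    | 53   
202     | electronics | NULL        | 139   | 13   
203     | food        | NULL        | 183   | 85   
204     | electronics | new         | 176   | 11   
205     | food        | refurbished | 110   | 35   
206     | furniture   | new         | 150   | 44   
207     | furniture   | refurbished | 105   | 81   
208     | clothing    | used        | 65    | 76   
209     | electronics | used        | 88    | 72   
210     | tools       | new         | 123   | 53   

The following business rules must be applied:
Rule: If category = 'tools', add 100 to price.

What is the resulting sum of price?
1390

Step 1: Count records where category = 'tools': 2
Step 2: Total bonus added: 2 × 100 = 200
Step 3: Original sum of price: 1190
Step 4: Final sum = 1190 + 200 = 1390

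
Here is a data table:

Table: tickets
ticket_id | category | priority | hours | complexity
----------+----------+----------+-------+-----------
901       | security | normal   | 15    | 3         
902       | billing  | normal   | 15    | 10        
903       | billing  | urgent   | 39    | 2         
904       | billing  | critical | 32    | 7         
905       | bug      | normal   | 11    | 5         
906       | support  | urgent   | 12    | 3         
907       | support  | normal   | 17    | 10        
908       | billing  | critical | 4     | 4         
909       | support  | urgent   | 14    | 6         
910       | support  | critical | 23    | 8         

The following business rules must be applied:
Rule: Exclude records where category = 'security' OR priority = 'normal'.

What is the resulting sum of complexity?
30

Step 1: Find records where category = 'security' OR priority = 'normal'
Step 2: 4 records match, summing to 28
Step 3: Original sum: 58
Step 4: Remaining sum = 58 - 28 = 30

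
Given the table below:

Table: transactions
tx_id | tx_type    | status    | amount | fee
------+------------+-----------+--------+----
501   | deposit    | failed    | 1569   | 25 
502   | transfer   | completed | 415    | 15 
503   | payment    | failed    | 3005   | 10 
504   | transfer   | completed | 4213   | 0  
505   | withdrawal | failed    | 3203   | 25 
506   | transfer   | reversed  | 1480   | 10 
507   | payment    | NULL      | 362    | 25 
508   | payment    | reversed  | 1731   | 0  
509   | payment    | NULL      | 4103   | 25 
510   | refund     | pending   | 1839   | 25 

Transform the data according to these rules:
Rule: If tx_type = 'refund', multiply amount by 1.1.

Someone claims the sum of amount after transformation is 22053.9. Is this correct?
No, the correct result is 22103.9.

Step 1: Calculate the correct sum after transformation
Step 2: Apply multiplier 1.1 to records where tx_type = 'refund'
Step 3: Correct result = 22103.9
Step 4: Claimed result = 22053.9
Step 5: 22103.9 ≠ 22053.9
Conclusion: The claimed result is incorrect. The correct answer is 22103.9.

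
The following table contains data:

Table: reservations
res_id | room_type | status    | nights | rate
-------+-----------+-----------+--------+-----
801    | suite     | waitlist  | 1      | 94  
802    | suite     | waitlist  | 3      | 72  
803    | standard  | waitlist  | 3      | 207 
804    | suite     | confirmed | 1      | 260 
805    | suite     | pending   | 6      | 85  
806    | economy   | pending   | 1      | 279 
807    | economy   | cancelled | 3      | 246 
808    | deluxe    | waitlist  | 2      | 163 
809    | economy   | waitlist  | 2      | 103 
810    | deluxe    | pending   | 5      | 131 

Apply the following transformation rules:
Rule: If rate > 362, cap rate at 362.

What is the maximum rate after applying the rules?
279

Step 1: Original maximum rate = 279
Step 2: Check cap of 362 against maximum
Step 3: No records exceed the cap (max 279 <= cap 362), so no capping applies
Step 4: Maximum after transformation = 279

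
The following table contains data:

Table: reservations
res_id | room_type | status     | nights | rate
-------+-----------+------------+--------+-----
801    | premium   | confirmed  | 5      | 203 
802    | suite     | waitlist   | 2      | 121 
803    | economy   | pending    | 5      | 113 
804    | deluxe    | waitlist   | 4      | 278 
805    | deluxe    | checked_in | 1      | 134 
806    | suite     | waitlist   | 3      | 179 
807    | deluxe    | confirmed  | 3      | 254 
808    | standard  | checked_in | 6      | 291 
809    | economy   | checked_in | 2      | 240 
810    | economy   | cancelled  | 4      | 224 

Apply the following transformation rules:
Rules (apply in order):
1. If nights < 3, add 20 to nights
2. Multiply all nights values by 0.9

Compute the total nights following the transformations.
85.5

Step 1: Apply Rule 1 - Add 20 to records with nights < 3
  - 3 records affected: 5 + (3 × 20) = 65
  - Unaffected records: 30
  - Sum after Rule 1: 95
Step 2: Apply Rule 2 - Multiply all by 0.9
  - 95 × 0.9 = 85.5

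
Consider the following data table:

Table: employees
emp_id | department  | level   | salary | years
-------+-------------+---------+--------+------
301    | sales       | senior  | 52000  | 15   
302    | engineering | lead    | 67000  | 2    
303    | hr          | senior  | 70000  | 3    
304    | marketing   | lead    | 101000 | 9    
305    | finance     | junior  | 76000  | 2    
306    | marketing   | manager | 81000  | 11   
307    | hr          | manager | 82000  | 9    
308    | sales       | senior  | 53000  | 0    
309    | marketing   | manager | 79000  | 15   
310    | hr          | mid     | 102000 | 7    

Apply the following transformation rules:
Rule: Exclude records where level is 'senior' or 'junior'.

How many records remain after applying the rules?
6

Step 1: Count records to exclude
  - 3 (senior) + 1 (junior) = 4 records
Step 2: Total records: 10
Step 3: Remaining = 10 - 4 = 6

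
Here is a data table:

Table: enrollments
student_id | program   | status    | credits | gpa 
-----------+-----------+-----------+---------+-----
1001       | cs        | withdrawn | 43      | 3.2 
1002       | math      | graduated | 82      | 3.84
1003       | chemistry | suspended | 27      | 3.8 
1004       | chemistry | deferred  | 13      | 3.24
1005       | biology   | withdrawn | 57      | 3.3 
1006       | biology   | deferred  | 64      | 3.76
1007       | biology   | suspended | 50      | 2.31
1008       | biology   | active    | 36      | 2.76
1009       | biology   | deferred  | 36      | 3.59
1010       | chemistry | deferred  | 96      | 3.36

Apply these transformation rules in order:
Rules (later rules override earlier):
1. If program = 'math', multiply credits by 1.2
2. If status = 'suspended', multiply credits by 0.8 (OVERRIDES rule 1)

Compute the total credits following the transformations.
505.0

Step 1: Rule 2 takes priority for records with status = 'suspended'
  - 2 records: 77 × 0.8 = 61.6
Step 2: Rule 1 applies to remaining records with program = 'math'
  - 1 records: 82 × 1.2 = 98.4
Step 3: Other records unchanged: 345
Step 4: Final sum = 61.6 + 98.4 + 345 = 505.0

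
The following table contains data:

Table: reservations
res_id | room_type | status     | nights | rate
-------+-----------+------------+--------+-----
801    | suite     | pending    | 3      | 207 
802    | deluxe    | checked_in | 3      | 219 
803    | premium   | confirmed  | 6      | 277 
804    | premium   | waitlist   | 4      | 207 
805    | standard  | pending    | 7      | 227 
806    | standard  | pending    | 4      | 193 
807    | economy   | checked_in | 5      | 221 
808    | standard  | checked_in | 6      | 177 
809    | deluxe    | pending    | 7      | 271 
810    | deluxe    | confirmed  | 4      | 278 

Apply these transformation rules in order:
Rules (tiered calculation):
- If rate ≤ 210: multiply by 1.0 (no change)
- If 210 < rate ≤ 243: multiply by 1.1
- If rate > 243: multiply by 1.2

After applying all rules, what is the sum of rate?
2508.9

Step 1: Tier 1 (rate ≤ 210): 4 records, sum = 784 × 1.0 = 784.0
Step 2: Tier 2 (210 < rate ≤ 243): 3 records, sum = 667 × 1.1 = 733.7
Step 3: Tier 3 (rate > 243): 3 records, sum = 826 × 1.2 = 991.2
Step 4: Final sum = 784.0 + 733.7 + 991.2 = 2508.9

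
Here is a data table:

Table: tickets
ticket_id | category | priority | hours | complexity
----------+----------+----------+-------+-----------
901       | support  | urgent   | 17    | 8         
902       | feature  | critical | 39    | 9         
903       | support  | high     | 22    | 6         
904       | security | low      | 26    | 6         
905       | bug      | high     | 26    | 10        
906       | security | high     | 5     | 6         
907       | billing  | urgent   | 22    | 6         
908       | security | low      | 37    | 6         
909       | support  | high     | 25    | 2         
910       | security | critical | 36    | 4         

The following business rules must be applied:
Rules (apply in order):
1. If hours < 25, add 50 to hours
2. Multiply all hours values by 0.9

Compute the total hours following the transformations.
409.5

Step 1: Apply Rule 1 - Add 50 to records with hours < 25
  - 4 records affected: 66 + (4 × 50) = 266
  - Unaffected records: 189
  - Sum after Rule 1: 455
Step 2: Apply Rule 2 - Multiply all by 0.9
  - 455 × 0.9 = 409.5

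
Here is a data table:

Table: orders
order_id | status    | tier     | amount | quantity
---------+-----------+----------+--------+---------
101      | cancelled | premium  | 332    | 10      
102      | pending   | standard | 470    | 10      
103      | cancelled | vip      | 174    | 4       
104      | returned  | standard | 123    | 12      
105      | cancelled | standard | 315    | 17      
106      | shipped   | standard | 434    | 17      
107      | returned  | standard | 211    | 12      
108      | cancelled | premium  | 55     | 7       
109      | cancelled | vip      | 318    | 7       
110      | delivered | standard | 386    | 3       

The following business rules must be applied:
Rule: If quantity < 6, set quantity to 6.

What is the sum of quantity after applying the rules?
104

Step 1: 2 records have quantity < 6
Step 2: These records originally summed to 7
Step 3: After setting to minimum: 2 × 6 = 12
Step 4: Unaffected records sum: 92
Step 5: Final sum = 12 + 92 = 104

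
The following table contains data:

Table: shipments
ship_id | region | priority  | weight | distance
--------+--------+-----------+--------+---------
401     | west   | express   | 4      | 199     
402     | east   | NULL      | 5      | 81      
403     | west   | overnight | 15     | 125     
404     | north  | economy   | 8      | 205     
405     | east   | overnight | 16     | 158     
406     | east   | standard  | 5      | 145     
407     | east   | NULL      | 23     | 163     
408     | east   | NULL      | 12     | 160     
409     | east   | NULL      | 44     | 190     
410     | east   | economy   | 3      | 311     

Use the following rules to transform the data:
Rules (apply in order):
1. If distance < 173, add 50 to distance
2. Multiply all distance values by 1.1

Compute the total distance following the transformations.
2240.7

Step 1: Apply Rule 1 - Add 50 to records with distance < 173
  - 6 records affected: 832 + (6 × 50) = 1132
  - Unaffected records: 905
  - Sum after Rule 1: 2037
Step 2: Apply Rule 2 - Multiply all by 1.1
  - 2037 × 1.1 = 2240.7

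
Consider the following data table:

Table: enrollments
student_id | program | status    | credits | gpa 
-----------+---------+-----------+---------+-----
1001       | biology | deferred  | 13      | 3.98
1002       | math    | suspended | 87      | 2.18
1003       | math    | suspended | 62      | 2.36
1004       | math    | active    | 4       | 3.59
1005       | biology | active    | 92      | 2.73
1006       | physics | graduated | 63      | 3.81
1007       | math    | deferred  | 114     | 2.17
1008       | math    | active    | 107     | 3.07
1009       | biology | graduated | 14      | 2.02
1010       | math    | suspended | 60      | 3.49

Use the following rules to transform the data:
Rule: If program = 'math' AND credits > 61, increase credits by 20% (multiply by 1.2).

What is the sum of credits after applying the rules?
690.0

Step 1: Find records where program = 'math' AND credits > 61
Step 2: 4 records match, summing to 370
Step 3: After multiplier: 370 × 1.2 = 444.0
Step 4: Unaffected records sum: 246
Step 5: Final sum = 444.0 + 246 = 690.0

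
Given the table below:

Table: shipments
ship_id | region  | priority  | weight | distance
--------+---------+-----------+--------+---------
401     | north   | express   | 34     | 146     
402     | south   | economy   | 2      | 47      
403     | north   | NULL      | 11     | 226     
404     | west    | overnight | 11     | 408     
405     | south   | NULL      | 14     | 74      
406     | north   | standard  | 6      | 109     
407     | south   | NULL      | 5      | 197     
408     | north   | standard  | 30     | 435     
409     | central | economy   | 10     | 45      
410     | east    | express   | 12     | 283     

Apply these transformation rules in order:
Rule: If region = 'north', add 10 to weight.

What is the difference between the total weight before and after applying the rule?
40

Step 1: Original sum of weight = 135
Step 2: 4 records have region = 'north'
Step 3: Each affected record changes by 10
Step 4: Total change = 4 × 10 = 40
Step 5: New sum = 135 + 40 = 175
Step 6: Difference = |175 - 135| = 40
        (Sum increased by 40)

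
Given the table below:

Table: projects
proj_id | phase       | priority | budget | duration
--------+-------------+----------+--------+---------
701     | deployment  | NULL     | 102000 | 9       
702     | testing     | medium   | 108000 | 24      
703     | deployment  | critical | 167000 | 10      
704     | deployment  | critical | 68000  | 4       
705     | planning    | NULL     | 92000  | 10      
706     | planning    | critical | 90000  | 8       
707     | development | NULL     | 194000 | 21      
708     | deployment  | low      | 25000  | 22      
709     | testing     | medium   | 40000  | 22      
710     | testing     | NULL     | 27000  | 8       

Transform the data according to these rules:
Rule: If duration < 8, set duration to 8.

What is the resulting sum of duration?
142

Step 1: 1 records have duration < 8
Step 2: These records originally summed to 4
Step 3: After setting to minimum: 1 × 8 = 8
Step 4: Unaffected records sum: 134
Step 5: Final sum = 8 + 134 = 142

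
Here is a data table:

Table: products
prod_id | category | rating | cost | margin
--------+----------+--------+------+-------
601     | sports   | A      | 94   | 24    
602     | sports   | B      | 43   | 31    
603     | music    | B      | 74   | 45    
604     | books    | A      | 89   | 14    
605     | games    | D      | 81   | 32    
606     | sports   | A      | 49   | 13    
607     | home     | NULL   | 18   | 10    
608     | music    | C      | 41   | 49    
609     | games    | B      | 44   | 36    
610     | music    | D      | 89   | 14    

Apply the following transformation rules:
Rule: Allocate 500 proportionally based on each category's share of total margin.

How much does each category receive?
books: 26.12, games: 126.87, home: 18.66, music: 201.49, sports: 126.87

Step 1: Calculate total margin = 268
Step 2: Calculate each category's proportion:
  books: 14/268 = 5.22% → 26.12
  games: 68/268 = 25.37% → 126.87
  home: 10/268 = 3.73% → 18.66
  music: 108/268 = 40.30% → 201.49
  sports: 68/268 = 25.37% → 126.87
Step 3: Verify: sum of allocations ≈ 500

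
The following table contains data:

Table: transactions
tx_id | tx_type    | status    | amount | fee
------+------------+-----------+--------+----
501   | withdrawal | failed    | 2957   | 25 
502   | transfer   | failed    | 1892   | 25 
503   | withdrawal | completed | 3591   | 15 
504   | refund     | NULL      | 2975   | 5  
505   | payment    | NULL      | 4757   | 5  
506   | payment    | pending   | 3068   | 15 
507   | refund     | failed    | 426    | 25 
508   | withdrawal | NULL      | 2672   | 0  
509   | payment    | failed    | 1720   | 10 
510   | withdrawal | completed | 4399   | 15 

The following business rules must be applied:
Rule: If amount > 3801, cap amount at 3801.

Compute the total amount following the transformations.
26903

Step 1: 2 records have amount > 3801
Step 2: These records originally summed to 9156
Step 3: After capping: 2 × 3801 = 7602
Step 4: Unaffected records sum: 19301
Step 5: Final sum = 7602 + 19301 = 26903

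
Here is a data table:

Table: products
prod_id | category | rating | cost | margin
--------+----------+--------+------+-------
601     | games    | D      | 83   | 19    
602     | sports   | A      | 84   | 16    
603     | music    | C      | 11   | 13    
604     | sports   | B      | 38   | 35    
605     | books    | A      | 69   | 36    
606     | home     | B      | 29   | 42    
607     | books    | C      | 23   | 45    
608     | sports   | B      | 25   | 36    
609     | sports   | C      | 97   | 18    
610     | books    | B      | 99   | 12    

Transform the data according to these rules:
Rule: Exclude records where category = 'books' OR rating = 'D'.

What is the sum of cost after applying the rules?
284

Step 1: Find records where category = 'books' OR rating = 'D'
Step 2: 4 records match, summing to 274
Step 3: Original sum: 558
Step 4: Remaining sum = 558 - 274 = 284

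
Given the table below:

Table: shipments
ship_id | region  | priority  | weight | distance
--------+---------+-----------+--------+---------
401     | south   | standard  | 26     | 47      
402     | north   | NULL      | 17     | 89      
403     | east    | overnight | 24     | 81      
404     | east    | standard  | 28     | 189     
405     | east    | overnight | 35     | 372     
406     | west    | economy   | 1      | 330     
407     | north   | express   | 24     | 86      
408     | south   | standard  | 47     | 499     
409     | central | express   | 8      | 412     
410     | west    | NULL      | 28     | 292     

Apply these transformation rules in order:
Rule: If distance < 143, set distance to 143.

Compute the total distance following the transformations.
2666

Step 1: 4 records have distance < 143
Step 2: These records originally summed to 303
Step 3: After setting to minimum: 4 × 143 = 572
Step 4: Unaffected records sum: 2094
Step 5: Final sum = 572 + 2094 = 2666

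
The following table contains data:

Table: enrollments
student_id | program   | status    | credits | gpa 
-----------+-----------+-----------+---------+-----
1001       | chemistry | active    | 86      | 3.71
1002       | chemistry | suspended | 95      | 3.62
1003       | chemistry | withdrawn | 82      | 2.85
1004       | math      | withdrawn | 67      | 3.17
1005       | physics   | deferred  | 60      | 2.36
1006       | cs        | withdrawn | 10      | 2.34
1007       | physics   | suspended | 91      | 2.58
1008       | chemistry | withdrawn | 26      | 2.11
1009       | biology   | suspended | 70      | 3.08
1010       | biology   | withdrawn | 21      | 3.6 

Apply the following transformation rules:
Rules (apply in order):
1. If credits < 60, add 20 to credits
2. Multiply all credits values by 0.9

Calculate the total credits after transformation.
601.2

Step 1: Apply Rule 1 - Add 20 to records with credits < 60
  - 3 records affected: 57 + (3 × 20) = 117
  - Unaffected records: 551
  - Sum after Rule 1: 668
Step 2: Apply Rule 2 - Multiply all by 0.9
  - 668 × 0.9 = 601.2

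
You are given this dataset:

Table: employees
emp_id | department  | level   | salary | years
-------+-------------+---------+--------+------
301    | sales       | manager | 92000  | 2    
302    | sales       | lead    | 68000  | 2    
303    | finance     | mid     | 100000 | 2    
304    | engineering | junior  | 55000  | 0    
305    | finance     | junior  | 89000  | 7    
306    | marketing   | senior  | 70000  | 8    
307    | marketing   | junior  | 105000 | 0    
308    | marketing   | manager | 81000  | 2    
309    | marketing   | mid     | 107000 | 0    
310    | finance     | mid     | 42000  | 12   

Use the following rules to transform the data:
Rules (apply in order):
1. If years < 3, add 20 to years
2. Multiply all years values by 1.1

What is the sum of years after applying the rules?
192.5

Step 1: Apply Rule 1 - Add 20 to records with years < 3
  - 7 records affected: 8 + (7 × 20) = 148
  - Unaffected records: 27
  - Sum after Rule 1: 175
Step 2: Apply Rule 2 - Multiply all by 1.1
  - 175 × 1.1 = 192.5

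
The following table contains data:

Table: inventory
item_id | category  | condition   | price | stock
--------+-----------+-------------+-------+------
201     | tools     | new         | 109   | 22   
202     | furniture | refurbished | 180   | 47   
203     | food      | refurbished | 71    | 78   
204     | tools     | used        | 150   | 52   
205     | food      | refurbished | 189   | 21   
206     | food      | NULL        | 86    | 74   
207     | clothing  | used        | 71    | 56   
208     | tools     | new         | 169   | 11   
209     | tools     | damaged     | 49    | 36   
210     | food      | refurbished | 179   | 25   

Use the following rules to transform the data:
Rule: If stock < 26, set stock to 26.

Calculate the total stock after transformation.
447

Step 1: 4 records have stock < 26
Step 2: These records originally summed to 79
Step 3: After setting to minimum: 4 × 26 = 104
Step 4: Unaffected records sum: 343
Step 5: Final sum = 104 + 343 = 447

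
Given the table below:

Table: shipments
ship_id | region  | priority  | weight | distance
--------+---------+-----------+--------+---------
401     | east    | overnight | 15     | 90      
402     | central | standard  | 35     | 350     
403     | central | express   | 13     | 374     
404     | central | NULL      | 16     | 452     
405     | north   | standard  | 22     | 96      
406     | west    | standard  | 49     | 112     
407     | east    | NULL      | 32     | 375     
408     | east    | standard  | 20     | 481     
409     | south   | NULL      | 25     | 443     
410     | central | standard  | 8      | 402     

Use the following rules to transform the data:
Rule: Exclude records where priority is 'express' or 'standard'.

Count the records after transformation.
4

Step 1: Count records to exclude
  - 1 (express) + 5 (standard) = 6 records
Step 2: Total records: 10
Step 3: Remaining = 10 - 6 = 4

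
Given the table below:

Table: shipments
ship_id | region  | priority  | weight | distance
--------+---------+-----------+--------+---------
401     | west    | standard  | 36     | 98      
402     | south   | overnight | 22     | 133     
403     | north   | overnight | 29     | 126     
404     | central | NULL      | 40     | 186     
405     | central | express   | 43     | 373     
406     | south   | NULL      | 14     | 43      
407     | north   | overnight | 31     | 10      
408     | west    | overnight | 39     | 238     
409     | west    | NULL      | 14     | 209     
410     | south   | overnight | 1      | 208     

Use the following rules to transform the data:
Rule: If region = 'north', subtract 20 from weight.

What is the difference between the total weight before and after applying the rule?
40

Step 1: Original sum of weight = 269
Step 2: 2 records have region = 'north'
Step 3: Each affected record changes by -20
Step 4: Total change = 2 × -20 = -40
Step 5: New sum = 269 + -40 = 229
Step 6: Difference = |229 - 269| = 40
        (Sum decreased by 40)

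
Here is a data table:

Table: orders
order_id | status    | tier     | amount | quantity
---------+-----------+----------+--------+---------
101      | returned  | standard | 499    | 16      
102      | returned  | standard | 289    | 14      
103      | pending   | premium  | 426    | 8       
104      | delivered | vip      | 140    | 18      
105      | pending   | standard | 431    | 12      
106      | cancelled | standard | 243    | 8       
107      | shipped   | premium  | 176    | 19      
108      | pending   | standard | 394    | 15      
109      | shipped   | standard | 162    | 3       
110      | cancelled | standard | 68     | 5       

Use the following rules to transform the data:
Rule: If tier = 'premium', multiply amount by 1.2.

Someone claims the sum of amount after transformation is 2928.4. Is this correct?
No, the correct result is 2948.4.

Step 1: Calculate the correct sum after transformation
Step 2: Apply multiplier 1.2 to records where tier = 'premium'
Step 3: Correct result = 2948.4
Step 4: Claimed result = 2928.4
Step 5: 2948.4 ≠ 2928.4
Conclusion: The claimed result is incorrect. The correct answer is 2948.4.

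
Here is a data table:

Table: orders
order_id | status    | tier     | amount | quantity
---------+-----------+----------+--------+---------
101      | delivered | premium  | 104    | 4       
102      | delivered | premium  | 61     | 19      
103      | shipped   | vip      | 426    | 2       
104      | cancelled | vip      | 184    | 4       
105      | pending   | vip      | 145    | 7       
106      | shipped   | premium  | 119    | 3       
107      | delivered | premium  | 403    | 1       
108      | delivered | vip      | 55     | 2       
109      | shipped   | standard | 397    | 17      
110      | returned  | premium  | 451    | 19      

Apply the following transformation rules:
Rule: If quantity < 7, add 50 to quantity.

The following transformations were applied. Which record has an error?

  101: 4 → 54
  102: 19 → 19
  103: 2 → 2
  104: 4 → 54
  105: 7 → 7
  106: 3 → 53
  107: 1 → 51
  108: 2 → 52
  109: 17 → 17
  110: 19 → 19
Record 103 has an error. The correct transformed value should be 52, not 2.

Step 1: Check each record against the rule
Step 2: Record 103 has quantity = 2
Step 3: Since 2 < 7, the bonus should have been applied
Step 4: Correct value = 52, but claimed value = 2
Conclusion: Record 103 has the error.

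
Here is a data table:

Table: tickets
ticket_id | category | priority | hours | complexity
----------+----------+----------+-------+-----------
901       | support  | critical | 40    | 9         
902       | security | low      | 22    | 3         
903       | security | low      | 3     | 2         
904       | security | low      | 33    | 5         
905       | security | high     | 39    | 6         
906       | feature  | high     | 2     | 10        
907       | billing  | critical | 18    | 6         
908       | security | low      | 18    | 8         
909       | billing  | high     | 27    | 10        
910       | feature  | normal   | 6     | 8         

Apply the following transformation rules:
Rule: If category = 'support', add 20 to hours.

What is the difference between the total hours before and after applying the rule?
20

Step 1: Original sum of hours = 208
Step 2: 1 records have category = 'support'
Step 3: Each affected record changes by 20
Step 4: Total change = 1 × 20 = 20
Step 5: New sum = 208 + 20 = 228
Step 6: Difference = |228 - 208| = 20
        (Sum increased by 20)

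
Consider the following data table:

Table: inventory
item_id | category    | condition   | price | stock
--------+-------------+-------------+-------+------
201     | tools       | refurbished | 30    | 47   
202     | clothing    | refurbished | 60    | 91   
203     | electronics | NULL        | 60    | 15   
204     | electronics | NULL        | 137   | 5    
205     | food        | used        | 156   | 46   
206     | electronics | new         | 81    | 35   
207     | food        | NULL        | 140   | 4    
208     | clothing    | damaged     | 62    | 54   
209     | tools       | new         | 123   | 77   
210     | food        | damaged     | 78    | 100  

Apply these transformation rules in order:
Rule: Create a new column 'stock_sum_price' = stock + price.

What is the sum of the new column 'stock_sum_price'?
1401

Step 1: For each record, compute stock + price
Example calculations:
  47 + 30 = 77
  91 + 60 = 151
  15 + 60 = 75
  ...
Step 2: Sum all derived values
Step 3: Total = 1401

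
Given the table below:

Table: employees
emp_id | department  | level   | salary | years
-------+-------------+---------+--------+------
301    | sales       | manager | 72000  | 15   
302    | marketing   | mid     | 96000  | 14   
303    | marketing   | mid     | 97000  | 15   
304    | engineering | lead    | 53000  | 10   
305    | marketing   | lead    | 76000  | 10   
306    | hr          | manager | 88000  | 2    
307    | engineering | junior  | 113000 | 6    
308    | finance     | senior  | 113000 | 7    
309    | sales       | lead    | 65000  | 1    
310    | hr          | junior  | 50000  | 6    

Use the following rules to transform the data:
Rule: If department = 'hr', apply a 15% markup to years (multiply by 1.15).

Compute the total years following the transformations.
87.2

Step 1: Records with department = 'hr' have total years = 8
Step 2: Apply multiplier: 8 × 1.15 = 9.2
Step 3: Other records total: 78
Step 4: Final sum = 9.2 + 78 = 87.2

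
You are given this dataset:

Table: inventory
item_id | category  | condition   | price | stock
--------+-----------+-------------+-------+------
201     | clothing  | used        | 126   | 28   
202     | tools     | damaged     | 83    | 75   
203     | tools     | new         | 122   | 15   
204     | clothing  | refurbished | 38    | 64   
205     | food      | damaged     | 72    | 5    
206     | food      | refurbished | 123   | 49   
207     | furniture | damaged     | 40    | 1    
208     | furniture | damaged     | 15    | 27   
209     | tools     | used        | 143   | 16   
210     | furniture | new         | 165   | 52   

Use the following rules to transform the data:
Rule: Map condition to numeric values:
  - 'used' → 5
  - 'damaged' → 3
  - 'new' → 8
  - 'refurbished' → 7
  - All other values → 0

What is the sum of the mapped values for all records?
52

Step 1: Apply mapping to each record
Step 2: Count by status:
  'used': 2 records × 5 = 10
  'damaged': 4 records × 3 = 12
  'new': 2 records × 8 = 16
  'refurbished': 2 records × 7 = 14
Step 3: Sum all mapped values = 52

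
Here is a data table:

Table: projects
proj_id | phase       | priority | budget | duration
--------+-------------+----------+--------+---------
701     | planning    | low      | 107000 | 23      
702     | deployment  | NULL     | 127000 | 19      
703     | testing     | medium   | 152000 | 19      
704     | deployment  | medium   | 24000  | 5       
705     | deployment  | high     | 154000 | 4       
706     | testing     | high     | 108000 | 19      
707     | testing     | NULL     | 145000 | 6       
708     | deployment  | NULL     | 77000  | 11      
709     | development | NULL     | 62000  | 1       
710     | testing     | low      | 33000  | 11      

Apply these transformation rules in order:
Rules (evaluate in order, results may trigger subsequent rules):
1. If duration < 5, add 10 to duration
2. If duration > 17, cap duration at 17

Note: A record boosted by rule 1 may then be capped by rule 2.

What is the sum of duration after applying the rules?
126

Step 1: Apply rule 1 to records with duration < 5
  - 2 records get bonus of 10
  - Of these, 0 records then exceed 17 and get capped
Step 2: Apply rule 2 to records with duration > 17
  - 4 records (original) are capped
Step 3: Calculate final sum = 126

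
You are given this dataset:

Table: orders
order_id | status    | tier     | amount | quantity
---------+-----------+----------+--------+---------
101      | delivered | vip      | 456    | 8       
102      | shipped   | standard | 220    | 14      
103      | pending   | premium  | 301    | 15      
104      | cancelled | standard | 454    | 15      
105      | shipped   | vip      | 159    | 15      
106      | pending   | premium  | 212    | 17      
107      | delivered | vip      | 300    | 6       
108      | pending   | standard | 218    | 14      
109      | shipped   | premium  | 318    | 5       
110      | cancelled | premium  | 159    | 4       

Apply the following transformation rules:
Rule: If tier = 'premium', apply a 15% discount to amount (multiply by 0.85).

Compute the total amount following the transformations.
2648.5

Step 1: Records with tier = 'premium' have total amount = 990
Step 2: Apply multiplier: 990 × 0.85 = 841.5
Step 3: Other records total: 1807
Step 4: Final sum = 841.5 + 1807 = 2648.5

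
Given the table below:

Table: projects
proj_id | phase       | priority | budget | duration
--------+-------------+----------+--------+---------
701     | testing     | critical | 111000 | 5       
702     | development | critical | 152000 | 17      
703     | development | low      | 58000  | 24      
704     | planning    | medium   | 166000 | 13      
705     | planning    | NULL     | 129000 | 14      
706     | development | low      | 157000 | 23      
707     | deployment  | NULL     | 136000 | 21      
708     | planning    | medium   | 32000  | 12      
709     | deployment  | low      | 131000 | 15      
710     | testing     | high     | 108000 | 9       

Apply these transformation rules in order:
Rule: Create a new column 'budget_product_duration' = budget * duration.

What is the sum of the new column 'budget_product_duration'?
18283000

Step 1: For each record, compute budget * duration
Example calculations:
  111000 * 5 = 555000
  152000 * 17 = 2584000
  58000 * 24 = 1392000
  ...
Step 2: Sum all derived values
Step 3: Total = 18283000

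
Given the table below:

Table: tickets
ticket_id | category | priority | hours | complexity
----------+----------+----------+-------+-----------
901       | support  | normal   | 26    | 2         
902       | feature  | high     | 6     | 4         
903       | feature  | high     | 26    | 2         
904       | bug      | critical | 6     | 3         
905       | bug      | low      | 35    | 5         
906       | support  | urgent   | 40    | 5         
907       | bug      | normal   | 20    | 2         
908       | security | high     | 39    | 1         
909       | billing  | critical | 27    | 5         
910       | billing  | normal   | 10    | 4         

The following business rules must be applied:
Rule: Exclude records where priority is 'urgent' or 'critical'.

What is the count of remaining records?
7

Step 1: Count records to exclude
  - 1 (urgent) + 2 (critical) = 3 records
Step 2: Total records: 10
Step 3: Remaining = 10 - 3 = 7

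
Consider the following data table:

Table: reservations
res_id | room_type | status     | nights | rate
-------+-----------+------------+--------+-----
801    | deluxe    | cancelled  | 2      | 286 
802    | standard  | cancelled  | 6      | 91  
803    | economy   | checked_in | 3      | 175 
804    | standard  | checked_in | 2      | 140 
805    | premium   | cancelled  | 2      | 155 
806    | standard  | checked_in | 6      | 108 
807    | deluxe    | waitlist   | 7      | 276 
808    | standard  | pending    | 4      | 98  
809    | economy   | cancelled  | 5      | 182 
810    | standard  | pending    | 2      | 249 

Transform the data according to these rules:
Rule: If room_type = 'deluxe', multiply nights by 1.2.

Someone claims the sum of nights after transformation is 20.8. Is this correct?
No, the correct result is 40.8.

Step 1: Calculate the correct sum after transformation
Step 2: Apply multiplier 1.2 to records where room_type = 'deluxe'
Step 3: Correct result = 40.8
Step 4: Claimed result = 20.8
Step 5: 40.8 ≠ 20.8
Conclusion: The claimed result is incorrect. The correct answer is 40.8.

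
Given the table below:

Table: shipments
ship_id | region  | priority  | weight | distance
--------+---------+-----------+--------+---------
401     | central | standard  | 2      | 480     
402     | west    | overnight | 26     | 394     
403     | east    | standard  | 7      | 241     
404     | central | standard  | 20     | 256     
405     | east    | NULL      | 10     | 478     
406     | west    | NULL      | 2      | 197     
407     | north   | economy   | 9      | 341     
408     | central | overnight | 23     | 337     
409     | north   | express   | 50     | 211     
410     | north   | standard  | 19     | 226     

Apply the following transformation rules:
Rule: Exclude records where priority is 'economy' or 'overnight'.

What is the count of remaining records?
7

Step 1: Count records to exclude
  - 1 (economy) + 2 (overnight) = 3 records
Step 2: Total records: 10
Step 3: Remaining = 10 - 3 = 7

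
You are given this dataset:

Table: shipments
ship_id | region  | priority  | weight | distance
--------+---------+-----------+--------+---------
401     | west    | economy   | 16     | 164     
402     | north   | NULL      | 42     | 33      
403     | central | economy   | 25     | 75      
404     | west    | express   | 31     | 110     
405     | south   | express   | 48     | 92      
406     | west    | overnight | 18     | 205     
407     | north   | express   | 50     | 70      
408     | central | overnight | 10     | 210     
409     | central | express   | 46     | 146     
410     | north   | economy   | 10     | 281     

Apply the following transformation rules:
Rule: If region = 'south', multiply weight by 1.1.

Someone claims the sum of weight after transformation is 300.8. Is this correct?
Yes, the result is correct.

Step 1: Calculate the correct sum after transformation
Step 2: Apply multiplier 1.1 to records where region = 'south'
Step 3: Correct result = 300.8
Step 4: Claimed result = 300.8
Step 5: 300.8 = 300.8 ✓
Conclusion: The claimed result is correct.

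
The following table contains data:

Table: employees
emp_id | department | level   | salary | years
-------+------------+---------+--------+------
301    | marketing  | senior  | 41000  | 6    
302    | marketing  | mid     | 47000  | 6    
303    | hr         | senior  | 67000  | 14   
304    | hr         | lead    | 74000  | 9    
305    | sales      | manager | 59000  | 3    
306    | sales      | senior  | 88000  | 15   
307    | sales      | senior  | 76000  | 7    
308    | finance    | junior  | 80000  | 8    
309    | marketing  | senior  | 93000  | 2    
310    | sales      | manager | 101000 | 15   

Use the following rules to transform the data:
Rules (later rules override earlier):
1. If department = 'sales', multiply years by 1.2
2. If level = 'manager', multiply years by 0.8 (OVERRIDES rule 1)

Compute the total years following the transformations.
85.8

Step 1: Rule 2 takes priority for records with level = 'manager'
  - 2 records: 18 × 0.8 = 14.4
Step 2: Rule 1 applies to remaining records with department = 'sales'
  - 2 records: 22 × 1.2 = 26.4
Step 3: Other records unchanged: 45
Step 4: Final sum = 14.4 + 26.4 + 45 = 85.8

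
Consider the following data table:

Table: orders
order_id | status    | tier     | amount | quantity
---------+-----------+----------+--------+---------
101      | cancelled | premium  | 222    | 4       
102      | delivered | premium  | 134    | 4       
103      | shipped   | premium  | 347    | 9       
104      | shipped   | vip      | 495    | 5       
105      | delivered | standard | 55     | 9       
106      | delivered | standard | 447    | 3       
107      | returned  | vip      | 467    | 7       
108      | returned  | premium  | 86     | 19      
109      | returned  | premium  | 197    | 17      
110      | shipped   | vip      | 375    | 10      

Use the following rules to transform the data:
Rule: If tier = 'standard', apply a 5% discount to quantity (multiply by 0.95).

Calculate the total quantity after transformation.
86.4

Step 1: Records with tier = 'standard' have total quantity = 12
Step 2: Apply multiplier: 12 × 0.95 = 11.4
Step 3: Other records total: 75
Step 4: Final sum = 11.4 + 75 = 86.4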